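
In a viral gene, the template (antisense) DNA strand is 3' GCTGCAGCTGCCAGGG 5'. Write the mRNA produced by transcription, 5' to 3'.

5′-CGACGUCGACGGUCCC-3′

Reading the template 3'→5' as shown, RNA polymerase pairs each base (A→U, T→A, G↔C) to build mRNA 5'→3' directly.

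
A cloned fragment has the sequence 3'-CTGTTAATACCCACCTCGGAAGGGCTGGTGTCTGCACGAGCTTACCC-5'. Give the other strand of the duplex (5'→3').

The strand is given 3'→5', so its complement runs 5'→3' in the same left-to-right order: pair each base A↔T, G↔C.

5′-GACAATTATGGGTGGAGCCTTCCCGACCACAGACGTGCTCGAATGGG-3′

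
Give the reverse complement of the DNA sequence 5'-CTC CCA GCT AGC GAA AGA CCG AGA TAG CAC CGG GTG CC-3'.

Reading the sequence 3'→5' and pairing each base (A↔T, G↔C) gives the reverse complement directly.

5'-GGCACCCGGTGCTATCTCGGTCTTTCGCTAGCTGGGAG-3'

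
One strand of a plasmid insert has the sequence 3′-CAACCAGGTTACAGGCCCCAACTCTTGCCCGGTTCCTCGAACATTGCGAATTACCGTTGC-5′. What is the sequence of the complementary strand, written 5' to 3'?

5'-GTTGGTCCAATGTCCGGGGTTGAGAACGGGCCAAGGAGCTTGTAACGCTTAATGGCAACG-3'

The strand is given 3'→5', so its complement runs 5'→3' in the same left-to-right order: pair each base A↔T, G↔C.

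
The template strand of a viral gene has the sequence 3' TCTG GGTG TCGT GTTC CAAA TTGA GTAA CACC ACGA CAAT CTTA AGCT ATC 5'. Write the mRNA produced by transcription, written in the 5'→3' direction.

5'-AGACCCACAGCACAAGGUUUAACUCAUUGUGGUGCUGUUAGAAUUCGAUAG-3'

Reading the template 3'→5' as shown, RNA polymerase pairs each base (A→U, T→A, G↔C) to build mRNA 5'→3' directly.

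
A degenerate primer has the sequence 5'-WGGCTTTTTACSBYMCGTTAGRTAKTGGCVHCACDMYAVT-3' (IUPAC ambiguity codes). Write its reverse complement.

Standard pairs A↔T, G↔C; ambiguity codes pair R↔Y, M↔K, W↔W, S↔S, B↔V, D↔H. Complement (WCCGAAAAATGSVRKGCAATCYATMACCGBDGTGHKRTBA), then reverse for 5'→3'.

5'-ABTRKHGTGDBGCCAMTAYCTAACGKRVSGTAAAAAGCCW-3'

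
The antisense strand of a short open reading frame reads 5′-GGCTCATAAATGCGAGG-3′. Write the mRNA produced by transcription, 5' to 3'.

The mRNA has the sequence of the coding strand (reverse complement of the template) with T→U. Reverse complement of GGCTCATAAATGCGAGG is CCTCGCATTTATGAGCC; then T→U.

5'-CCUCGCAUUUAUGAGCC-3'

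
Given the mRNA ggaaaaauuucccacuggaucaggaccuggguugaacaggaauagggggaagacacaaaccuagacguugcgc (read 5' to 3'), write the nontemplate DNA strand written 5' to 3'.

The coding DNA strand has the same 5'→3' sequence as the mRNA with U replaced by T.

5'-GGAAAAATTTCCCACTGGATCAGGACCTGGGTTGAACAGGAATAGGGGGAAGACACAAACCTAGACGTTGCGC-3'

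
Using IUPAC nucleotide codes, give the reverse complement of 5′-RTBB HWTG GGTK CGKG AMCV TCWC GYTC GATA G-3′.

Standard pairs A↔T, G↔C; ambiguity codes pair R↔Y, M↔K, W↔W, B↔V, H↔D. Complement (YAVVDWACCCAMGCMCTKGBAGWGCRAGCTATC), then reverse for 5'→3'.

5'-CTATCGARCGWGABGKTCMCGMACCCAWDVVAY-3'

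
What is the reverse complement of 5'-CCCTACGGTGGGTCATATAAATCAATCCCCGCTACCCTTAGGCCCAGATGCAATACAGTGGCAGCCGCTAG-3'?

5'-CTAGCGGCTGCCACTGTATTGCATCTGGGCCTAAGGGTAGCGGGGATTGATTTATATGACCCACCGTAGGG-3'

Complement each base (A↔T, G↔C): GGGATGCCACCCAGTATATTTAGTTAGGGGCGATGGGAATCCGGGTCTACGTTATGTCACCGTCGGCGATC. Then reverse.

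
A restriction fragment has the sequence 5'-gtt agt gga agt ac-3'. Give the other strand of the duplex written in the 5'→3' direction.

The complement of GTTAGTGGAAGTAC is CAATCACCTTCATG (A↔T, G↔C). DNA strands are antiparallel, so the complementary strand runs 3'→5'; reversing gives the 5'→3' form.

5'-GTACTTCCACTAAC-3'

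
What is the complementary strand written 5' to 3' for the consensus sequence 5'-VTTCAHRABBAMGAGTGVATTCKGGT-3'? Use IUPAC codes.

5′-ACCMGAATBCACTCKTVVTYDTGAAB-3′

Standard pairs A↔T, G↔C; ambiguity codes pair R↔Y, M↔K, B↔V, H↔D. Complement (BAAGTDYTVVTKCTCACBTAAGMCCA), then reverse for 5'→3'.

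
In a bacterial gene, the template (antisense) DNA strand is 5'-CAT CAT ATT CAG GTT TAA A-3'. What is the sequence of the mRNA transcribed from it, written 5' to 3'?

5'-UUUAAACCUGAAUAUGAUG-3'

RNA polymerase reads the template 3'→5' and synthesizes mRNA 5'→3' by base-pairing (A→U, T→A, G↔C). The complement of the template is GTAGTATAAGTCCAAATTT; antiparallel, so 5'→3' the coding strand is TTTAAACCTGAATATGATG. Replace T with U for the mRNA.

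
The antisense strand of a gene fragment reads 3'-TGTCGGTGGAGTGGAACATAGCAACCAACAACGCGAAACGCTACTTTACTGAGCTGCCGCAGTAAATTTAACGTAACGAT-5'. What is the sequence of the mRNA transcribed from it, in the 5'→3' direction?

5'-ACAGCCACCUCACCUUGUAUCGUUGGUUGUUGCGCUUUGCGAUGAAAUGACUCGACGGCGUCAUUUAAAUUGCAUUGCUA-3'

Reading the template 3'→5' as shown, RNA polymerase pairs each base (A→U, T→A, G↔C) to build mRNA 5'→3' directly.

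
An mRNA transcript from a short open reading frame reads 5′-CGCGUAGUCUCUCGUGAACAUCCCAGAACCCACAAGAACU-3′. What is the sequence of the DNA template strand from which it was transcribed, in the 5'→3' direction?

Replace U with T to get the coding DNA strand: CGCGTAGTCTCTCGTGAACATCCCAGAACCCACAAGAACT. The template strand is its reverse complement (complement GCGCATCAGAGAGCACTTGTAGGGTCTTGGGTGTTCTTGA, then reverse).

5′-AGTTCTTGTGGGTTCTGGGATGTTCACGAGAGACTACGCG-3′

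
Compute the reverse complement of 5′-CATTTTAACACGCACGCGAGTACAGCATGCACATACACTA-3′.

5'-TAGTGTATGTGCATGCTGTACTCGCGTGCGTGTTAAAATG-3'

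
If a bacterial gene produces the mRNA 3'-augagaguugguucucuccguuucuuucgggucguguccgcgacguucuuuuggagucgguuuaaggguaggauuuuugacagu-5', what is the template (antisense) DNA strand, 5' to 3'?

Written 5'→3' the mRNA is UGACAGUUUUUAGGAUGGGAAUUUGGCUGAGGUUUUCUUGCAGCGCCUGUGCUGGGCUUUCUUUGCCUCUCUUGGUUGAGAGUA, so the coding DNA strand is TGACAGTTTTTAGGATGGGAATTTGGCTGAGGTTTTCTTGCAGCGCCTGTGCTGGGCTTTCTTTGCCTCTCTTGGTTGAGAGTA. The template is its reverse complement.

5'-TACTCTCAACCAAGAGAGGCAAAGAAAGCCCAGCACAGGCGCTGCAAGAAAACCTCAGCCAAATTCCCATCCTAAAAACTGTCA-3'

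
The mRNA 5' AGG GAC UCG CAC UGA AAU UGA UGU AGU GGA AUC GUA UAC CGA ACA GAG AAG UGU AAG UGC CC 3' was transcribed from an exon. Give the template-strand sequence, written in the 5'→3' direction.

Replace U with T to get the coding DNA strand: AGGGACTCGCACTGAAATTGATGTAGTGGAATCGTATACCGAACAGAGAAGTGTAAGTGCCC. The template strand is its reverse complement (complement TCCCTGAGCGTGACTTTAACTACATCACCTTAGCATATGGCTTGTCTCTTCACATTCACGGG, then reverse).

5'-GGGCACTTACACTTCTCTGTTCGGTATACGATTCCACTACATCAATTTCAGTGCGAGTCCCT-3'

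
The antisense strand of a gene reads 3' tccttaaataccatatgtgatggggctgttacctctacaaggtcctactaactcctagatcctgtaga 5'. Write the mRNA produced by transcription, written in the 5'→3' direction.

5'-AGGAAUUUAUGGUAUACACUACCCCGACAAUGGAGAUGUUCCAGGAUGAUUGAGGAUCUAGGACAUCU-3'

Reading the template 3'→5' as shown, RNA polymerase pairs each base (A→U, T→A, G↔C) to build mRNA 5'→3' directly.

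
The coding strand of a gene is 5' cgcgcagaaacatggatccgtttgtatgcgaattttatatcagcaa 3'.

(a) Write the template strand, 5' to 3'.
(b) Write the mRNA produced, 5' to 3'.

(a) The template strand is the reverse complement of the coding strand: complement GCGCGTCTTTGTACCTAGGCAAACATACGCTTAAAATATAGTCGTT, then reverse.
(b) mRNA matches the coding strand with T→U.

(a) 5'-TTGCTGATATAAAATTCGCATACAAACGGATCCATGTTTCTGCGCG-3'
(b) 5'-CGCGCAGAAACAUGGAUCCGUUUGUAUGCGAAUUUUAUAUCAGCAA-3'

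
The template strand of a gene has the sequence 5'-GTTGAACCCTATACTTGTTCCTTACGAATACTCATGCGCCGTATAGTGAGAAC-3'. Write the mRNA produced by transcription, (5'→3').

5′-GUUCUCACUAUACGGCGCAUGAGUAUUCGUAAGGAACAAGUAUAGGGUUCAAC-3′

RNA polymerase reads the template 3'→5' and synthesizes mRNA 5'→3' by base-pairing (A→U, T→A, G↔C). The complement of the template is CAACTTGGGATATGAACAAGGAATGCTTATGAGTACGCGGCATATCACTCTTG; antiparallel, so 5'→3' the coding strand is GTTCTCACTATACGGCGCATGAGTATTCGTAAGGAACAAGTATAGGGTTCAAC. Replace T with U for the mRNA.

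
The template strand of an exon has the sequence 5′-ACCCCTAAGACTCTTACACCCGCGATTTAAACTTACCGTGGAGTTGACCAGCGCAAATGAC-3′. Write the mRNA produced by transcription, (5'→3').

The mRNA has the sequence of the coding strand (reverse complement of the template) with T→U. Reverse complement of ACCCCTAAGACTCTTACACCCGCGATTTAAACTTACCGTGGAGTTGACCAGCGCAAATGAC is GTCATTTGCGCTGGTCAACTCCACGGTAAGTTTAAATCGCGGGTGTAAGAGTCTTAGGGGT; then T→U.

5'-GUCAUUUGCGCUGGUCAACUCCACGGUAAGUUUAAAUCGCGGGUGUAAGAGUCUUAGGGGU-3'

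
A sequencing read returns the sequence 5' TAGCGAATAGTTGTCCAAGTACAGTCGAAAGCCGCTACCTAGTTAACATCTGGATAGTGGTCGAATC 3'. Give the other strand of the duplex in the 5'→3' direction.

The complement of TAGCGAATAGTTGTCCAAGTACAGTCGAAAGCCGCTACCTAGTTAACATCTGGATAGTGGTCGAATC is ATCGCTTATCAACAGGTTCATGTCAGCTTTCGGCGATGGATCAATTGTAGACCTATCACCAGCTTAG (A↔T, G↔C). DNA strands are antiparallel, so the complementary strand runs 3'→5'; reversing gives the 5'→3' form.

5′-GATTCGACCACTATCCAGATGTTAACTAGGTAGCGGCTTTCGACTGTACTTGGACAACTATTCGCTA-3′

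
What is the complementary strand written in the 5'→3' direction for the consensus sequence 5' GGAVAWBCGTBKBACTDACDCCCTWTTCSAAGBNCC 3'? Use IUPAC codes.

Standard pairs A↔T, G↔C; ambiguity codes pair K↔M, W↔W, S↔S, B↔V, D↔H, N↔N. Complement (CCTBTWVGCAVMVTGAHTGHGGGAWAAGSTTCVNGG), then reverse for 5'→3'.

5'-GGNVCTTSGAAWAGGGHGTHAGTVMVACGVWTBTCC-3'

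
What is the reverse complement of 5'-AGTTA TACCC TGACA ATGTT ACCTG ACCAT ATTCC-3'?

5'-GGAATATGGTCAGGTAACATTGTCAGGGTATAACT-3'

Complement each base (A↔T, G↔C): TCAATATGGGACTGTTACAATGGACTGGTATAAGG. Then reverse.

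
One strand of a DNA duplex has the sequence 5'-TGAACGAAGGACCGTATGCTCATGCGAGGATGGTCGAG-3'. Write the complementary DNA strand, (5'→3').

The complement of TGAACGAAGGACCGTATGCTCATGCGAGGATGGTCGAG is ACTTGCTTCCTGGCATACGAGTACGCTCCTACCAGCTC (A↔T, G↔C). DNA strands are antiparallel, so the complementary strand runs 3'→5'; reversing gives the 5'→3' form.

5'-CTCGACCATCCTCGCATGAGCATACGGTCCTTCGTTCA-3'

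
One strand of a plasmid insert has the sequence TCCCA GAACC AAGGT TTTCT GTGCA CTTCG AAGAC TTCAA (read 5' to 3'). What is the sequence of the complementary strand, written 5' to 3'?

Pairing A↔T and G↔C gives AGGGTCTTGGTTCCAAAAGACACGTGAAGCTTCTGAAGTT, running 3'→5'. Reverse for the 5'→3' convention.

5'-TTGAAGTCTTCGAAGTGCACAGAAAACCTTGGTTCTGGGA-3'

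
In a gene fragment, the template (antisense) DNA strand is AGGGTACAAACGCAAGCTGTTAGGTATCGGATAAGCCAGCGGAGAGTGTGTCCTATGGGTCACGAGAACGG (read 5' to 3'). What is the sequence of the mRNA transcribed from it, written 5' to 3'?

5'-CCGUUCUCGUGACCCAUAGGACACACUCUCCGCUGGCUUAUCCGAUACCUAACAGCUUGCGUUUGUACCCU-3'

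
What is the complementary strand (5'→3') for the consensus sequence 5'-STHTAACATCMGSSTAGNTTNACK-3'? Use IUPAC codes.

5′-MGTNAANCTASSCKGATGTTADAS-3′

Standard pairs A↔T, G↔C; ambiguity codes pair M↔K, S↔S, H↔D, N↔N. Complement (SADATTGTAGKCSSATCNAANTGM), then reverse for 5'→3'.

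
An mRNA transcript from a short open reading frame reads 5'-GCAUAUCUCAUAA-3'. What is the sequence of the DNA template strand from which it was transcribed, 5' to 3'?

Replace U with T to get the coding DNA strand: GCATATCTCATAA. The template strand is its reverse complement (complement CGTATAGAGTATT, then reverse).

5'-TTATGAGATATGC-3'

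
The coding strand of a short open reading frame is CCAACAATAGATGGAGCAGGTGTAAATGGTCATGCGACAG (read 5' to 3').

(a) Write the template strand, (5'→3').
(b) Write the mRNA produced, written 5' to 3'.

(a) 5'-CTGTCGCATGACCATTTACACCTGCTCCATCTATTGTTGG-3'
(b) 5'-CCAACAAUAGAUGGAGCAGGUGUAAAUGGUCAUGCGACAG-3'

(a) The template strand is the reverse complement of the coding strand: complement GGTTGTTATCTACCTCGTCCACATTTACCAGTACGCTGTC, then reverse.
(b) mRNA matches the coding strand with T→U.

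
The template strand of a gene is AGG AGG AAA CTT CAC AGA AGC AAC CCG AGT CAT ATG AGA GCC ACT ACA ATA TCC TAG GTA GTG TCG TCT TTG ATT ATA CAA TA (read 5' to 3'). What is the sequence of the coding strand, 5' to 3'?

5'-TATTGTATAATCAAAGACGACACTACCTAGGATATTGTAGTGGCTCTCATATGACTCGGGTTGCTTCTGTGAAGTTTCCTCCT-3'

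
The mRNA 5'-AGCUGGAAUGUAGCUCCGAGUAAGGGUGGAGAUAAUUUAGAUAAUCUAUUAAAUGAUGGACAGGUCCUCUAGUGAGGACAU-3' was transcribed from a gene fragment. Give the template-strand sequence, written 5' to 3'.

5′-ATGTCCTCACTAGAGGACCTGTCCATCATTTAATAGATTATCTAAATTATCTCCACCCTTACTCGGAGCTACATTCCAGCT-3′

Replace U with T to get the coding DNA strand: AGCTGGAATGTAGCTCCGAGTAAGGGTGGAGATAATTTAGATAATCTATTAAATGATGGACAGGTCCTCTAGTGAGGACAT. The template strand is its reverse complement (complement TCGACCTTACATCGAGGCTCATTCCCACCTCTATTAAATCTATTAGATAATTTACTACCTGTCCAGGAGATCACTCCTGTA, then reverse).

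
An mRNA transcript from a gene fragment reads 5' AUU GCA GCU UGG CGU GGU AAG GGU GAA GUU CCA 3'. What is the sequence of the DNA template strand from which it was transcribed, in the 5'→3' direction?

5'-TGGAACTTCACCCTTACCACGCCAAGCTGCAAT-3'

Replace U with T to get the coding DNA strand: ATTGCAGCTTGGCGTGGTAAGGGTGAAGTTCCA. The template strand is its reverse complement (complement TAACGTCGAACCGCACCATTCCCACTTCAAGGT, then reverse).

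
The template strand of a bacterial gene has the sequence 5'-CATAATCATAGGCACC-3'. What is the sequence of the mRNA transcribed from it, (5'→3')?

The mRNA has the sequence of the coding strand (reverse complement of the template) with T→U. Reverse complement of CATAATCATAGGCACC is GGTGCCTATGATTATG; then T→U.

5'-GGUGCCUAUGAUUAUG-3'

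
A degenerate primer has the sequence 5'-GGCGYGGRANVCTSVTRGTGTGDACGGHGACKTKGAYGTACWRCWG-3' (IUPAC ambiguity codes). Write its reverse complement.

5'-CWGYWGTACRTCMAMGTCDCCGTHCACACYABSAGBNTYCCRCGCC-3'

Standard pairs A↔T, G↔C; ambiguity codes pair R↔Y, K↔M, W↔W, S↔S, D↔H, V↔B, N↔N. Complement (CCGCRCCYTNBGASBAYCACACHTGCCDCTGMAMCTRCATGWYGWC), then reverse for 5'→3'.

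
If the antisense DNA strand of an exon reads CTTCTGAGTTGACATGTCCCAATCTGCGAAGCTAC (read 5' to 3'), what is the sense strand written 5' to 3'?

The coding strand is complementary and antiparallel to the template: take the complement (A↔T, G↔C) and reverse.

5'-GTAGCTTCGCAGATTGGGACATGTCAACTCAGAAG-3'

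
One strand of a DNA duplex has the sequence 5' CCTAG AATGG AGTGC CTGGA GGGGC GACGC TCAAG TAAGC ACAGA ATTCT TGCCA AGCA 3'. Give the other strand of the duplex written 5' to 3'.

The complement of CCTAGAATGGAGTGCCTGGAGGGGCGACGCTCAAGTAAGCACAGAATTCTTGCCAAGCA is GGATCTTACCTCACGGACCTCCCCGCTGCGAGTTCATTCGTGTCTTAAGAACGGTTCGT (A↔T, G↔C). DNA strands are antiparallel, so the complementary strand runs 3'→5'; reversing gives the 5'→3' form.

5'-TGCTTGGCAAGAATTCTGTGCTTACTTGAGCGTCGCCCCTCCAGGCACTCCATTCTAGG-3'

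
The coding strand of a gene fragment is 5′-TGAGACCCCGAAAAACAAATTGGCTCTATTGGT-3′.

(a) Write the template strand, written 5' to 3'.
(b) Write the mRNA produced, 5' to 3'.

(a) The template strand is the reverse complement of the coding strand: complement ACTCTGGGGCTTTTTGTTTAACCGAGATAACCA, then reverse.
(b) mRNA matches the coding strand with T→U.

(a) 5'-ACCAATAGAGCCAATTTGTTTTTCGGGGTCTCA-3'
(b) 5'-UGAGACCCCGAAAAACAAAUUGGCUCUAUUGGU-3'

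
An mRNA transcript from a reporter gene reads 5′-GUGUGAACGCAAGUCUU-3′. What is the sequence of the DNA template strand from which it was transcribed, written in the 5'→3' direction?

5'-AAGACTTGCGTTCACAC-3'

Replace U with T to get the coding DNA strand: GTGTGAACGCAAGTCTT. The template strand is its reverse complement (complement CACACTTGCGTTCAGAA, then reverse).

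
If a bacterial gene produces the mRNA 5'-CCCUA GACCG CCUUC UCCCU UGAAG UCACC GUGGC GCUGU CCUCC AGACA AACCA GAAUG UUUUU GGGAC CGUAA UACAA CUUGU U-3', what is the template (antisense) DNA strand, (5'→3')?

Replace U with T to get the coding DNA strand: CCCTAGACCGCCTTCTCCCTTGAAGTCACCGTGGCGCTGTCCTCCAGACAAACCAGAATGTTTTTGGGACCGTAATACAACTTGTT. The template strand is its reverse complement (complement GGGATCTGGCGGAAGAGGGAACTTCAGTGGCACCGCGACAGGAGGTCTGTTTGGTCTTACAAAAACCCTGGCATTATGTTGAACAA, then reverse).

5'-AACAAGTTGTATTACGGTCCCAAAAACATTCTGGTTTGTCTGGAGGACAGCGCCACGGTGACTTCAAGGGAGAAGGCGGTCTAGGG-3'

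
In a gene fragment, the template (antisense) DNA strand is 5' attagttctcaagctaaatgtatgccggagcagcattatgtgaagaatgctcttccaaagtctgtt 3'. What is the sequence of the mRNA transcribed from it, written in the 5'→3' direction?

5'-AACAGACUUUGGAAGAGCAUUCUUCACAUAAUGCUGCUCCGGCAUACAUUUAGCUUGAGAACUAAU-3'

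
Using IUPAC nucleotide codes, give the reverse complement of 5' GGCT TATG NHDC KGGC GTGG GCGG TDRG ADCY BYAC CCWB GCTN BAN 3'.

5′-NTVNAGCVWGGGTRVRGHTCYHACCGCCCACGCCMGHDNCATAAGCC-3′

Standard pairs A↔T, G↔C; ambiguity codes pair R↔Y, K↔M, W↔W, B↔V, D↔H, N↔N. Complement (CCGAATACNDHGMCCGCACCCGCCAHYCTHGRVRTGGGWVCGANVTN), then reverse for 5'→3'.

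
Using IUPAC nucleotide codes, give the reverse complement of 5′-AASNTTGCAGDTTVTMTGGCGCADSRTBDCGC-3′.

Standard pairs A↔T, G↔C; ambiguity codes pair R↔Y, M↔K, S↔S, B↔V, D↔H, N↔N. Complement (TTSNAACGTCHAABAKACCGCGTHSYAVHGCG), then reverse for 5'→3'.

5'-GCGHVAYSHTGCGCCAKABAAHCTGCAANSTT-3'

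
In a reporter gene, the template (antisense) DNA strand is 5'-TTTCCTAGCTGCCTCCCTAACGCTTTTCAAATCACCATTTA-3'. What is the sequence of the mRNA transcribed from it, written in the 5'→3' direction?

5'-UAAAUGGUGAUUUGAAAAGCGUUAGGGAGGCAGCUAGGAAA-3'

RNA polymerase reads the template 3'→5' and synthesizes mRNA 5'→3' by base-pairing (A→U, T→A, G↔C). The complement of the template is AAAGGATCGACGGAGGGATTGCGAAAAGTTTAGTGGTAAAT; antiparallel, so 5'→3' the coding strand is TAAATGGTGATTTGAAAAGCGTTAGGGAGGCAGCTAGGAAA. Replace T with U for the mRNA.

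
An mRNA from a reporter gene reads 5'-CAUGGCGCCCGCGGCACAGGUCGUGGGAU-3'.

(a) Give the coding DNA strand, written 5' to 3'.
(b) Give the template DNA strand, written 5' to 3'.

(a) The coding strand matches the mRNA with U→T.
(b) The template strand is the reverse complement of the coding strand.

(a) 5'-CATGGCGCCCGCGGCACAGGTCGTGGGAT-3'
(b) 5'-ATCCCACGACCTGTGCCGCGGGCGCCATG-3'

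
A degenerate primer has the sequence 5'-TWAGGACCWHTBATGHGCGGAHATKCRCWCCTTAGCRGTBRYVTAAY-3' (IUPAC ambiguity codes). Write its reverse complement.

5'-RTTABRYVACYGCTAAGGWGYGMATDTCCGCDCATVADWGGTCCTWA-3'

Standard pairs A↔T, G↔C; ambiguity codes pair R↔Y, K↔M, W↔W, B↔V, H↔D. Complement (AWTCCTGGWDAVTACDCGCCTDTAMGYGWGGAATCGYCAVYRBATTR), then reverse for 5'→3'.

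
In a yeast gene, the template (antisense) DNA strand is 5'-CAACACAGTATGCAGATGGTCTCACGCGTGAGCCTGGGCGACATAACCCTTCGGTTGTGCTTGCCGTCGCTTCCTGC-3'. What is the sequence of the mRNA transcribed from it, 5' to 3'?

5'-GCAGGAAGCGACGGCAAGCACAACCGAAGGGUUAUGUCGCCCAGGCUCACGCGUGAGACCAUCUGCAUACUGUGUUG-3'

The mRNA has the sequence of the coding strand (reverse complement of the template) with T→U. Reverse complement of CAACACAGTATGCAGATGGTCTCACGCGTGAGCCTGGGCGACATAACCCTTCGGTTGTGCTTGCCGTCGCTTCCTGC is GCAGGAAGCGACGGCAAGCACAACCGAAGGGTTATGTCGCCCAGGCTCACGCGTGAGACCATCTGCATACTGTGTTG; then T→U.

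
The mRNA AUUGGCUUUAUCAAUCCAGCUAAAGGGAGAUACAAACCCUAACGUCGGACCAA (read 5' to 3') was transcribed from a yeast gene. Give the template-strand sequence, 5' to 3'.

Replace U with T to get the coding DNA strand: ATTGGCTTTATCAATCCAGCTAAAGGGAGATACAAACCCTAACGTCGGACCAA. The template strand is its reverse complement (complement TAACCGAAATAGTTAGGTCGATTTCCCTCTATGTTTGGGATTGCAGCCTGGTT, then reverse).

5'-TTGGTCCGACGTTAGGGTTTGTATCTCCCTTTAGCTGGATTGATAAAGCCAAT-3'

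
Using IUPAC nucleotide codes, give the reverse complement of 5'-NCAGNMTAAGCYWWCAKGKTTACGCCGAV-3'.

Standard pairs A↔T, G↔C; ambiguity codes pair Y↔R, M↔K, W↔W, V↔B, N↔N. Complement (NGTCNKATTCGRWWGTMCMAATGCGGCTB), then reverse for 5'→3'.

5′-BTCGGCGTAAMCMTGWWRGCTTAKNCTGN-3′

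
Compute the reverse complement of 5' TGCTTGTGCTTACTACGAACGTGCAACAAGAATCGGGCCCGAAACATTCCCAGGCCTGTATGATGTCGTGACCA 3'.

Reading the sequence 3'→5' and pairing each base (A↔T, G↔C) gives the reverse complement directly.

5'-TGGTCACGACATCATACAGGCCTGGGAATGTTTCGGGCCCGATTCTTGTTGCACGTTCGTAGTAAGCACAAGCA-3'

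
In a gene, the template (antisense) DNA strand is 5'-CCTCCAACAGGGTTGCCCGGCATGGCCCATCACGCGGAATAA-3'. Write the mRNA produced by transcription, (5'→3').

5'-UUAUUCCGCGUGAUGGGCCAUGCCGGGCAACCCUGUUGGAGG-3'

RNA polymerase reads the template 3'→5' and synthesizes mRNA 5'→3' by base-pairing (A→U, T→A, G↔C). The complement of the template is GGAGGTTGTCCCAACGGGCCGTACCGGGTAGTGCGCCTTATT; antiparallel, so 5'→3' the coding strand is TTATTCCGCGTGATGGGCCATGCCGGGCAACCCTGTTGGAGG. Replace T with U for the mRNA.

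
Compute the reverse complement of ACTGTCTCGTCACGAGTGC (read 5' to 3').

5′-GCACTCGTGACGAGACAGT-3′

Complement each base (A↔T, G↔C): TGACAGAGCAGTGCTCACG. Then reverse.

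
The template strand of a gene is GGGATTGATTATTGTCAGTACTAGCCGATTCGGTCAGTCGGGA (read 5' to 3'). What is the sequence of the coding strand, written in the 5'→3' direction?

5'-TCCCGACTGACCGAATCGGCTAGTACTGACAATAATCAATCCC-3'

The coding strand is complementary and antiparallel to the template: take the complement (A↔T, G↔C) and reverse.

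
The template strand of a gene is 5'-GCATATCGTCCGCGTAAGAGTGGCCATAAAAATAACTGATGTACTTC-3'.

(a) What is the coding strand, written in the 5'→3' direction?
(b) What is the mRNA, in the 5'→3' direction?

(a) 5′-GAAGTACATCAGTTATTTTTATGGCCACTCTTACGCGGACGATATGC-3′
(b) 5'-GAAGUACAUCAGUUAUUUUUAUGGCCACUCUUACGCGGACGAUAUGC-3'

(a) The coding strand is the reverse complement of the template: complement CGTATAGCAGGCGCATTCTCACCGGTATTTTTATTGACTACATGAAG, then reverse.
(b) mRNA has the coding-strand sequence with T→U.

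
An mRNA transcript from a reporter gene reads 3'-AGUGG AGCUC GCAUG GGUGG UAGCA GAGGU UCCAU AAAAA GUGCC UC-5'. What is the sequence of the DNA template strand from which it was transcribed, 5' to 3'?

5'-TCACCTCGAGCGTACCCACCATCGTCTCCAAGGTATTTTTCACGGAG-3'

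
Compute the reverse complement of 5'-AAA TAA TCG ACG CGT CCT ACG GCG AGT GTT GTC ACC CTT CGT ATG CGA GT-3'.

Reading the sequence 3'→5' and pairing each base (A↔T, G↔C) gives the reverse complement directly.

5'-ACTCGCATACGAAGGGTGACAACACTCGCCGTAGGACGCGTCGATTATTT-3'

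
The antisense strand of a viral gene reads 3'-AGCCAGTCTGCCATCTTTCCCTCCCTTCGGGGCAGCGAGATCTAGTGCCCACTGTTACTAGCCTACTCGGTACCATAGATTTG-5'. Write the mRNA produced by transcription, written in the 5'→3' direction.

Reading the template 3'→5' as shown, RNA polymerase pairs each base (A→U, T→A, G↔C) to build mRNA 5'→3' directly.

5'-UCGGUCAGACGGUAGAAAGGGAGGGAAGCCCCGUCGCUCUAGAUCACGGGUGACAAUGAUCGGAUGAGCCAUGGUAUCUAAAC-3'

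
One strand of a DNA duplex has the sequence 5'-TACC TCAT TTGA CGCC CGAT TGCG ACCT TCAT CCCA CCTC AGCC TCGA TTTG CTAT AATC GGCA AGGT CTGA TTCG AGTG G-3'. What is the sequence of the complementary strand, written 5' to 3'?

5'-CCACTCGAATCAGACCTTGCCGATTATAGCAAATCGAGGCTGAGGTGGGATGAAGGTCGCAATCGGGCGTCAAATGAGGTA-3'

Pairing A↔T and G↔C gives ATGGAGTAAACTGCGGGCTAACGCTGGAAGTAGGGTGGAGTCGGAGCTAAACGATATTAGCCGTTCCAGACTAAGCTCACC, running 3'→5'. Reverse for the 5'→3' convention.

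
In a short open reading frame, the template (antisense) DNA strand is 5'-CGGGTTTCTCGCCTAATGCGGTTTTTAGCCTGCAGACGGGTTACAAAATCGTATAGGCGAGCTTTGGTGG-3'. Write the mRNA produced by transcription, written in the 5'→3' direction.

5'-CCACCAAAGCUCGCCUAUACGAUUUUGUAACCCGUCUGCAGGCUAAAAACCGCAUUAGGCGAGAAACCCG-3'

The mRNA has the sequence of the coding strand (reverse complement of the template) with T→U. Reverse complement of CGGGTTTCTCGCCTAATGCGGTTTTTAGCCTGCAGACGGGTTACAAAATCGTATAGGCGAGCTTTGGTGG is CCACCAAAGCTCGCCTATACGATTTTGTAACCCGTCTGCAGGCTAAAAACCGCATTAGGCGAGAAACCCG; then T→U.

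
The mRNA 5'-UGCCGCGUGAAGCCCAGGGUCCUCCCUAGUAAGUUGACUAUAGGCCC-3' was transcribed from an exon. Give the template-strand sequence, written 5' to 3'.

5'-GGGCCTATAGTCAACTTACTAGGGAGGACCCTGGGCTTCACGCGGCA-3'

Replace U with T to get the coding DNA strand: TGCCGCGTGAAGCCCAGGGTCCTCCCTAGTAAGTTGACTATAGGCCC. The template strand is its reverse complement (complement ACGGCGCACTTCGGGTCCCAGGAGGGATCATTCAACTGATATCCGGG, then reverse).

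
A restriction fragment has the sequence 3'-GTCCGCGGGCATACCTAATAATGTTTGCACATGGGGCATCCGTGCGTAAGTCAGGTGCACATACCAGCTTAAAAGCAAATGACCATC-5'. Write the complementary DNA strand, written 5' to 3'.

5'-CAGGCGCCCGTATGGATTATTACAAACGTGTACCCCGTAGGCACGCATTCAGTCCACGTGTATGGTCGAATTTTCGTTTACTGGTAG-3'

The strand is given 3'→5', so its complement runs 5'→3' in the same left-to-right order: pair each base A↔T, G↔C.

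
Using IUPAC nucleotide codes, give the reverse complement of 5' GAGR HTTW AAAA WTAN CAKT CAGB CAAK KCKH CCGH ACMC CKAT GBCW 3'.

5'-WGVCATMGGKGTDCGGDMGMMTTGVCTGAMTGNTAWTTTTWAADYCTC-3'

Standard pairs A↔T, G↔C; ambiguity codes pair R↔Y, M↔K, W↔W, B↔V, H↔D, N↔N. Complement (CTCYDAAWTTTTWATNGTMAGTCVGTTMMGMDGGCDTGKGGMTACVGW), then reverse for 5'→3'.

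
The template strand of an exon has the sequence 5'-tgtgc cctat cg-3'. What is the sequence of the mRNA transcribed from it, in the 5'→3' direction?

5′-CGAUAGGGCACA-3′

The mRNA has the sequence of the coding strand (reverse complement of the template) with T→U. Reverse complement of TGTGCCCTATCG is CGATAGGGCACA; then T→U.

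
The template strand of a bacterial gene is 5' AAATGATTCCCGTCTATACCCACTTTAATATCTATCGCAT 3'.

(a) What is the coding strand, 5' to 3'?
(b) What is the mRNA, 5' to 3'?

(a) The coding strand is the reverse complement of the template: complement TTTACTAAGGGCAGATATGGGTGAAATTATAGATAGCGTA, then reverse.
(b) mRNA has the coding-strand sequence with T→U.

(a) 5′-ATGCGATAGATATTAAAGTGGGTATAGACGGGAATCATTT-3′
(b) 5'-AUGCGAUAGAUAUUAAAGUGGGUAUAGACGGGAAUCAUUU-3'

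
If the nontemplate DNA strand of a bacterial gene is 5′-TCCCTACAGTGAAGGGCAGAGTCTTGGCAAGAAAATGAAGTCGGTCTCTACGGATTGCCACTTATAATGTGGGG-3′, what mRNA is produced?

The mRNA is synthesized from the template strand, so it matches the coding strand with T replaced by U.

5'-UCCCUACAGUGAAGGGCAGAGUCUUGGCAAGAAAAUGAAGUCGGUCUCUACGGAUUGCCACUUAUAAUGUGGGG-3'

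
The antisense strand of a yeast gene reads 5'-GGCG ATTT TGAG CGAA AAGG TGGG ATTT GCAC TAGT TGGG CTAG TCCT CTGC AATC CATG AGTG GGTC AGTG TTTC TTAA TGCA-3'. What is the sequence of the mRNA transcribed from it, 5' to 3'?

5′-UGCAUUAAGAAACACUGACCCACUCAUGGAUUGCAGAGGACUAGCCCAACUAGUGCAAAUCCCACCUUUUCGCUCAAAAUCGCC-3′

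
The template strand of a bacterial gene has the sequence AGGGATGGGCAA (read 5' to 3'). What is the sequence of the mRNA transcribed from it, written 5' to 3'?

5′-UUGCCCAUCCCU-3′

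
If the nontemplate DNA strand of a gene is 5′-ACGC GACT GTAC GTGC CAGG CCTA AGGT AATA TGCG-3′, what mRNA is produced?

5'-ACGCGACUGUACGUGCCAGGCCUAAGGUAAUAUGCG-3'

mRNA has the coding-strand sequence with U in place of T.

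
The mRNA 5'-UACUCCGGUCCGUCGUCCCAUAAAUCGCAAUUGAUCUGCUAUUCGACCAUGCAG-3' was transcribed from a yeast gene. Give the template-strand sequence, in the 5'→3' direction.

Replace U with T to get the coding DNA strand: TACTCCGGTCCGTCGTCCCATAAATCGCAATTGATCTGCTATTCGACCATGCAG. The template strand is its reverse complement (complement ATGAGGCCAGGCAGCAGGGTATTTAGCGTTAACTAGACGATAAGCTGGTACGTC, then reverse).

5'-CTGCATGGTCGAATAGCAGATCAATTGCGATTTATGGGACGACGGACCGGAGTA-3'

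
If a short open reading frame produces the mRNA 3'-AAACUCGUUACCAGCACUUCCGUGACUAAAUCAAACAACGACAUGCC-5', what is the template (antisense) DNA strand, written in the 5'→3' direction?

Written 5'→3' the mRNA is CCGUACAGCAACAAACUAAAUCAGUGCCUUCACGACCAUUGCUCAAA, so the coding DNA strand is CCGTACAGCAACAAACTAAATCAGTGCCTTCACGACCATTGCTCAAA. The template is its reverse complement.

5'-TTTGAGCAATGGTCGTGAAGGCACTGATTTAGTTTGTTGCTGTACGG-3'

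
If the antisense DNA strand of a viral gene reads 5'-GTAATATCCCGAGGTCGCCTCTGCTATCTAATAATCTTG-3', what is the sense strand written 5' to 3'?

The coding strand is complementary and antiparallel to the template: take the complement (A↔T, G↔C) and reverse.

5'-CAAGATTATTAGATAGCAGAGGCGACCTCGGGATATTAC-3'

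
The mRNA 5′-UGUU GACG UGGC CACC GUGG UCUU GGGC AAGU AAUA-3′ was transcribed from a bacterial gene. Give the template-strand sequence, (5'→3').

5'-TATTACTTGCCCAAGACCACGGTGGCCACGTCAACA-3'

Replace U with T to get the coding DNA strand: TGTTGACGTGGCCACCGTGGTCTTGGGCAAGTAATA. The template strand is its reverse complement (complement ACAACTGCACCGGTGGCACCAGAACCCGTTCATTAT, then reverse).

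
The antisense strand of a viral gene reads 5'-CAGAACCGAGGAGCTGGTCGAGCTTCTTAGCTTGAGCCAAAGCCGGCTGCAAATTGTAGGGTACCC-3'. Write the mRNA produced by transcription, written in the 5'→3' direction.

The mRNA has the sequence of the coding strand (reverse complement of the template) with T→U. Reverse complement of CAGAACCGAGGAGCTGGTCGAGCTTCTTAGCTTGAGCCAAAGCCGGCTGCAAATTGTAGGGTACCC is GGGTACCCTACAATTTGCAGCCGGCTTTGGCTCAAGCTAAGAAGCTCGACCAGCTCCTCGGTTCTG; then T→U.

5'-GGGUACCCUACAAUUUGCAGCCGGCUUUGGCUCAAGCUAAGAAGCUCGACCAGCUCCUCGGUUCUG-3'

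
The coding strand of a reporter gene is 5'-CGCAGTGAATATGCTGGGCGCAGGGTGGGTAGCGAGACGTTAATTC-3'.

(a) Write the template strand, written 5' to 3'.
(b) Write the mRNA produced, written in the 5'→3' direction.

(a) The template strand is the reverse complement of the coding strand: complement GCGTCACTTATACGACCCGCGTCCCACCCATCGCTCTGCAATTAAG, then reverse.
(b) mRNA matches the coding strand with T→U.

(a) 5'-GAATTAACGTCTCGCTACCCACCCTGCGCCCAGCATATTCACTGCG-3'
(b) 5'-CGCAGUGAAUAUGCUGGGCGCAGGGUGGGUAGCGAGACGUUAAUUC-3'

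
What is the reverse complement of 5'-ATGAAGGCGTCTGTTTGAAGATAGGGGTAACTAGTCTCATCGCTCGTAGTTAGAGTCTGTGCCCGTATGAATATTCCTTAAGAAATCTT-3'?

5'-AAGATTTCTTAAGGAATATTCATACGGGCACAGACTCTAACTACGAGCGATGAGACTAGTTACCCCTATCTTCAAACAGACGCCTTCAT-3'

Reading the sequence 3'→5' and pairing each base (A↔T, G↔C) gives the reverse complement directly.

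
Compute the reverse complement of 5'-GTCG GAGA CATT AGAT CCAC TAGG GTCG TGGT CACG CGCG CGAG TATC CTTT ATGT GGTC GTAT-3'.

Complement each base (A↔T, G↔C): CAGCCTCTGTAATCTAGGTGATCCCAGCACCAGTGCGCGCGCTCATAGGAAATACACCAGCATA. Then reverse.

5'-ATACGACCACATAAAGGATACTCGCGCGCGTGACCACGACCCTAGTGGATCTAATGTCTCCGAC-3'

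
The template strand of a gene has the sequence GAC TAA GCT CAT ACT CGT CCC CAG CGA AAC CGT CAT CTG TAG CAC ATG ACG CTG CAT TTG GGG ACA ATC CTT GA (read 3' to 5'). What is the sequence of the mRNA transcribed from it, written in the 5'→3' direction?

5'-CUGAUUCGAGUAUGAGCAGGGGUCGCUUUGGCAGUAGACAUCGUGUACUGCGACGUAAACCCCUGUUAGGAACU-3'

Reading the template 3'→5' as shown, RNA polymerase pairs each base (A→U, T→A, G↔C) to build mRNA 5'→3' directly.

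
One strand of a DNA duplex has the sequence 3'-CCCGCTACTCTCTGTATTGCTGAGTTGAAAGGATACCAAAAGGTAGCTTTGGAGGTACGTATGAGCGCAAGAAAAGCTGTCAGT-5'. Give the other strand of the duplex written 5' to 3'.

The strand is given 3'→5', so its complement runs 5'→3' in the same left-to-right order: pair each base A↔T, G↔C.

5'-GGGCGATGAGAGACATAACGACTCAACTTTCCTATGGTTTTCCATCGAAACCTCCATGCATACTCGCGTTCTTTTCGACAGTCA-3'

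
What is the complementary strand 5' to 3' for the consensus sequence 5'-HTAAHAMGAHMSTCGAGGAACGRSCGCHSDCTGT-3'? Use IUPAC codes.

5'-ACAGHSDGCGSYCGTTCCTCGASKDTCKTDTTAD-3'

Standard pairs A↔T, G↔C; ambiguity codes pair R↔Y, M↔K, S↔S, D↔H. Complement (DATTDTKCTDKSAGCTCCTTGCYSGCGDSHGACA), then reverse for 5'→3'.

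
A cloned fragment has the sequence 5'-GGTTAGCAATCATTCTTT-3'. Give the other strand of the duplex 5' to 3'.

5'-AAAGAATGATTGCTAACC-3'

Pairing A↔T and G↔C gives CCAATCGTTAGTAAGAAA, running 3'→5'. Reverse for the 5'→3' convention.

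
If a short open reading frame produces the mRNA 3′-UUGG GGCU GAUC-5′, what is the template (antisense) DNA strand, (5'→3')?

5'-AACCCCGACTAG-3'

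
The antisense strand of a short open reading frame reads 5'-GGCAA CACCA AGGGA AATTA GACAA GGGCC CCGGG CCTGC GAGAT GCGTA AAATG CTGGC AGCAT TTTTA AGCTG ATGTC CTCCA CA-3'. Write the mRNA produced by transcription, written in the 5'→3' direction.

The mRNA has the sequence of the coding strand (reverse complement of the template) with T→U. Reverse complement of GGCAACACCAAGGGAAATTAGACAAGGGCCCCGGGCCTGCGAGATGCGTAAAATGCTGGCAGCATTTTTAAGCTGATGTCCTCCACA is TGTGGAGGACATCAGCTTAAAAATGCTGCCAGCATTTTACGCATCTCGCAGGCCCGGGGCCCTTGTCTAATTTCCCTTGGTGTTGCC; then T→U.

5′-UGUGGAGGACAUCAGCUUAAAAAUGCUGCCAGCAUUUUACGCAUCUCGCAGGCCCGGGGCCCUUGUCUAAUUUCCCUUGGUGUUGCC-3′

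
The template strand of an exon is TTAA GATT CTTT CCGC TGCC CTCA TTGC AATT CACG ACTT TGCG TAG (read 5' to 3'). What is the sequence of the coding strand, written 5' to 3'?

The coding strand is complementary and antiparallel to the template: take the complement (A↔T, G↔C) and reverse.

5'-CTACGCAAAGTCGTGAATTGCAATGAGGGCAGCGGAAAGAATCTTAA-3'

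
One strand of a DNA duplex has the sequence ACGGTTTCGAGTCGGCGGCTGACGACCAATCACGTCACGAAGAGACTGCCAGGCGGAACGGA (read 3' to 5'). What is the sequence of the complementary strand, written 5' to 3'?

5'-TGCCAAAGCTCAGCCGCCGACTGCTGGTTAGTGCAGTGCTTCTCTGACGGTCCGCCTTGCCT-3'

The strand is given 3'→5', so its complement runs 5'→3' in the same left-to-right order: pair each base A↔T, G↔C.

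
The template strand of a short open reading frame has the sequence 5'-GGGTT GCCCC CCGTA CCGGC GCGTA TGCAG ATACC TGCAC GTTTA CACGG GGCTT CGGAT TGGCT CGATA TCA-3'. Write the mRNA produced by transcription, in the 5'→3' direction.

5′-UGAUAUCGAGCCAAUCCGAAGCCCCGUGUAAACGUGCAGGUAUCUGCAUACGCGCCGGUACGGGGGGCAACCC-3′

The mRNA has the sequence of the coding strand (reverse complement of the template) with T→U. Reverse complement of GGGTTGCCCCCCGTACCGGCGCGTATGCAGATACCTGCACGTTTACACGGGGCTTCGGATTGGCTCGATATCA is TGATATCGAGCCAATCCGAAGCCCCGTGTAAACGTGCAGGTATCTGCATACGCGCCGGTACGGGGGGCAACCC; then T→U.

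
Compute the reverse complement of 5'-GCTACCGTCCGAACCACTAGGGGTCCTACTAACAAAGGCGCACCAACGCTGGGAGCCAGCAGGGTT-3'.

5'-AACCCTGCTGGCTCCCAGCGTTGGTGCGCCTTTGTTAGTAGGACCCCTAGTGGTTCGGACGGTAGC-3'

Complement each base (A↔T, G↔C): CGATGGCAGGCTTGGTGATCCCCAGGATGATTGTTTCCGCGTGGTTGCGACCCTCGGTCGTCCCAA. Then reverse.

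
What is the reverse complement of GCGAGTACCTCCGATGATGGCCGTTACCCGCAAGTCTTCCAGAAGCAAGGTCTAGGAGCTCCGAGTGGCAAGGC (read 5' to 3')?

5'-GCCTTGCCACTCGGAGCTCCTAGACCTTGCTTCTGGAAGACTTGCGGGTAACGGCCATCATCGGAGGTACTCGC-3'

Reading the sequence 3'→5' and pairing each base (A↔T, G↔C) gives the reverse complement directly.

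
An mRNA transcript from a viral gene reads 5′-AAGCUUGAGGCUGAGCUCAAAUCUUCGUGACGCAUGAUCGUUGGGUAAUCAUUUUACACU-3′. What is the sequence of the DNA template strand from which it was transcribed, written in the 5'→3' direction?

5′-AGTGTAAAATGATTACCCAACGATCATGCGTCACGAAGATTTGAGCTCAGCCTCAAGCTT-3′

Replace U with T to get the coding DNA strand: AAGCTTGAGGCTGAGCTCAAATCTTCGTGACGCATGATCGTTGGGTAATCATTTTACACT. The template strand is its reverse complement (complement TTCGAACTCCGACTCGAGTTTAGAAGCACTGCGTACTAGCAACCCATTAGTAAAATGTGA, then reverse).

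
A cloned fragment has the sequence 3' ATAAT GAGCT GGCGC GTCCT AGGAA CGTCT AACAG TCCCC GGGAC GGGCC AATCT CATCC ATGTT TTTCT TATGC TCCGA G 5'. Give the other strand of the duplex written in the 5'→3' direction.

5'-TATTACTCGACCGCGCAGGATCCTTGCAGATTGTCAGGGGCCCTGCCCGGTTAGAGTAGGTACAAAAAGAATACGAGGCTC-3'

The strand is given 3'→5', so its complement runs 5'→3' in the same left-to-right order: pair each base A↔T, G↔C.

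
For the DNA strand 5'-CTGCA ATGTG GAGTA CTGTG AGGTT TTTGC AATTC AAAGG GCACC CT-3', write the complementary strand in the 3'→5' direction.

3'-GACGTTACACCTCATGACACTCCAAAAACGTTAAGTTTCCCGTGGGA-5'

Base-pairing A↔T, G↔C gives the complement. The complementary strand is antiparallel, so paired with a 5'→3' strand it runs 3'→5'.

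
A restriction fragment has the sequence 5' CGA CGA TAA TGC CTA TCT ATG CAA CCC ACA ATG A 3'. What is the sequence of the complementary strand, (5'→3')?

The complement of CGACGATAATGCCTATCTATGCAACCCACAATGA is GCTGCTATTACGGATAGATACGTTGGGTGTTACT (A↔T, G↔C). DNA strands are antiparallel, so the complementary strand runs 3'→5'; reversing gives the 5'→3' form.

5'-TCATTGTGGGTTGCATAGATAGGCATTATCGTCG-3'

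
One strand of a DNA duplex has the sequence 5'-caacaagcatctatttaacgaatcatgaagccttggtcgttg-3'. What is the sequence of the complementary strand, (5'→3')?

5'-CAACGACCAAGGCTTCATGATTCGTTAAATAGATGCTTGTTG-3'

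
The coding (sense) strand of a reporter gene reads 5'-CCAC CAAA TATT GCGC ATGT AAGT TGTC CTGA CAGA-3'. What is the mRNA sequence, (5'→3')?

5′-CCACCAAAUAUUGCGCAUGUAAGUUGUCCUGACAGA-3′

The mRNA is synthesized from the template strand, so it matches the coding strand with T replaced by U.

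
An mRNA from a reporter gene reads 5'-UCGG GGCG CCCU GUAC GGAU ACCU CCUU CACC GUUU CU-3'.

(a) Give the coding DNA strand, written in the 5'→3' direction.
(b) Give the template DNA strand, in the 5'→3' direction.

(a) The coding strand matches the mRNA with U→T.
(b) The template strand is the reverse complement of the coding strand.

(a) 5'-TCGGGGCGCCCTGTACGGATACCTCCTTCACCGTTTCT-3'
(b) 5'-AGAAACGGTGAAGGAGGTATCCGTACAGGGCGCCCCGA-3'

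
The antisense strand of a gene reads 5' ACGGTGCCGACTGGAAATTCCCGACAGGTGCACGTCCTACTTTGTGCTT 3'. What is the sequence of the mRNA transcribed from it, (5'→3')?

RNA polymerase reads the template 3'→5' and synthesizes mRNA 5'→3' by base-pairing (A→U, T→A, G↔C). The complement of the template is TGCCACGGCTGACCTTTAAGGGCTGTCCACGTGCAGGATGAAACACGAA; antiparallel, so 5'→3' the coding strand is AAGCACAAAGTAGGACGTGCACCTGTCGGGAATTTCCAGTCGGCACCGT. Replace T with U for the mRNA.

5′-AAGCACAAAGUAGGACGUGCACCUGUCGGGAAUUUCCAGUCGGCACCGU-3′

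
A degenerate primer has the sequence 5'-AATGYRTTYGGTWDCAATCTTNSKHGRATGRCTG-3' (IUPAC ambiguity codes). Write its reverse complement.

5'-CAGYCATYCDMSNAAGATTGHWACCRAAYRCATT-3'

Standard pairs A↔T, G↔C; ambiguity codes pair R↔Y, K↔M, W↔W, S↔S, D↔H, N↔N. Complement (TTACRYAARCCAWHGTTAGAANSMDCYTACYGAC), then reverse for 5'→3'.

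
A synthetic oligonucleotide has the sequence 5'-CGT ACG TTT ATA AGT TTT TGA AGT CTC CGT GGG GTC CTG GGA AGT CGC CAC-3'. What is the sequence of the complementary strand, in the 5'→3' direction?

Pairing A↔T and G↔C gives GCATGCAAATATTCAAAAACTTCAGAGGCACCCCAGGACCCTTCAGCGGTG, running 3'→5'. Reverse for the 5'→3' convention.

5'-GTGGCGACTTCCCAGGACCCCACGGAGACTTCAAAAACTTATAAACGTACG-3'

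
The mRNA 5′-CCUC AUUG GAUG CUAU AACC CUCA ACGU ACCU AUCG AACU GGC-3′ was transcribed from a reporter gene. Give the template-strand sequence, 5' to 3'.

5'-GCCAGTTCGATAGGTACGTTGAGGGTTATAGCATCCAATGAGG-3'

Replace U with T to get the coding DNA strand: CCTCATTGGATGCTATAACCCTCAACGTACCTATCGAACTGGC. The template strand is its reverse complement (complement GGAGTAACCTACGATATTGGGAGTTGCATGGATAGCTTGACCG, then reverse).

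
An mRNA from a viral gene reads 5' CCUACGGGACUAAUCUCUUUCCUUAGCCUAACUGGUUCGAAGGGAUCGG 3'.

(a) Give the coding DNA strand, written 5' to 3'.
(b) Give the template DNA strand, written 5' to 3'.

(a) The coding strand matches the mRNA with U→T.
(b) The template strand is the reverse complement of the coding strand.

(a) 5'-CCTACGGGACTAATCTCTTTCCTTAGCCTAACTGGTTCGAAGGGATCGG-3'
(b) 5'-CCGATCCCTTCGAACCAGTTAGGCTAAGGAAAGAGATTAGTCCCGTAGG-3'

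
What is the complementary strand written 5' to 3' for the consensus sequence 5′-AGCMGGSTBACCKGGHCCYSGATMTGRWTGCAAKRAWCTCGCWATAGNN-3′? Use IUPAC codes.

5'-NNCTATWGCGAGWTYMTTGCAWYCAKATCSRGGDCCMGGTVASCCKGCT-3'

Standard pairs A↔T, G↔C; ambiguity codes pair R↔Y, M↔K, W↔W, S↔S, B↔V, H↔D, N↔N. Complement (TCGKCCSAVTGGMCCDGGRSCTAKACYWACGTTMYTWGAGCGWTATCNN), then reverse for 5'→3'.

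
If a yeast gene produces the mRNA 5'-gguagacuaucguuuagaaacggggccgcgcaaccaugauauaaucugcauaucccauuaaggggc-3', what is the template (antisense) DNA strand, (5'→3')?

5′-GCCCCTTAATGGGATATGCAGATTATATCATGGTTGCGCGGCCCCGTTTCTAAACGATAGTCTACC-3′

Replace U with T to get the coding DNA strand: GGTAGACTATCGTTTAGAAACGGGGCCGCGCAACCATGATATAATCTGCATATCCCATTAAGGGGC. The template strand is its reverse complement (complement CCATCTGATAGCAAATCTTTGCCCCGGCGCGTTGGTACTATATTAGACGTATAGGGTAATTCCCCG, then reverse).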